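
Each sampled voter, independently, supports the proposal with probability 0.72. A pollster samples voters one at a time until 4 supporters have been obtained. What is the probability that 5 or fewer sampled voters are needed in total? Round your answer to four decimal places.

Finishing within 5 sampled voters ⇔ at least 4 successes in the first 5. With X ~ Binomial(5, 0.72), P(Y ≤ 5) = 1 − P(X ≤ 3).
  k=0: C(5,0)·0.72^0·0.28^5 = 0.001721
  k=1: C(5,1)·0.72^1·0.28^4 = 0.022128
  k=2: C(5,2)·0.72^2·0.28^3 = 0.113799
  k=3: C(5,3)·0.72^3·0.28^2 = 0.292626
1 − 0.430274 = 0.569726

0.5697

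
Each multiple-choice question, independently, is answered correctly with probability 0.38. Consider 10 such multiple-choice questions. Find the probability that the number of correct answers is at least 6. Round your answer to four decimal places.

0.1348

X ~ Binomial(10, 0.38); P(X ≥ 6) = Σ C(10,k) p^k (1−p)^(10−k) over k:
  k=6: C(10,6)·0.38^6·0.62^4 = 0.093430
  k=7: C(10,7)·0.38^7·0.62^3 = 0.032722
  k=8: C(10,8)·0.38^8·0.62^2 = 0.007521
  k=9: C(10,9)·0.38^9·0.62^1 = 0.001024
  k=10: C(10,10)·0.38^10·0.62^0 = 0.000063
Total = 0.134760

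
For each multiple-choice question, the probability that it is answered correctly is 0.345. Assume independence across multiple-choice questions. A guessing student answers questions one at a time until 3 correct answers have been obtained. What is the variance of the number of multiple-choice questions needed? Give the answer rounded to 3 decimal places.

16.509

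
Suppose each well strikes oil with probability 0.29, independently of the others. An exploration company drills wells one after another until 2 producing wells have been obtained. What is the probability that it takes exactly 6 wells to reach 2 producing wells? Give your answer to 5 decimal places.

Y = trial on which the second success occurs; negative binomial, r=2, p=0.29.
P(Y=6) = C(5,1) · p^2 · (1−p)^4
= 5 · 0.0841 · 0.25412 = 0.1068561

0.10686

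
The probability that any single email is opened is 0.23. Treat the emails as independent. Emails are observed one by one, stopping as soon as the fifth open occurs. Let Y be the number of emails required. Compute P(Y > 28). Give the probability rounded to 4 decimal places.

0.1946

Needing more than 28 emails ⇔ fewer than 5 successes in the first 28. With X ~ Binomial(28, 0.23), P(Y > 28) = P(X ≤ 4).
  k=0: C(28,0)·0.23^0·0.77^28 = 0.000663
  k=1: C(28,1)·0.23^1·0.77^27 = 0.005548
  k=2: C(28,2)·0.23^2·0.77^26 = 0.022372
  k=3: C(28,3)·0.23^3·0.77^25 = 0.057916
  k=4: C(28,4)·0.23^4·0.77^24 = 0.108122
P(X ≤ 4) = 0.194621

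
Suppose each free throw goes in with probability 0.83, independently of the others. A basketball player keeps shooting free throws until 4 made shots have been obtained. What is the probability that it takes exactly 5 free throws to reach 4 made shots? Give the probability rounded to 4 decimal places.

0.3227

Y = trial on which the fourth success occurs; negative binomial, r=4, p=0.83.
P(Y=5) = C(4,3) · p^4 · (1−p)^1
= 4 · 0.47458 · 0.17 = 0.322717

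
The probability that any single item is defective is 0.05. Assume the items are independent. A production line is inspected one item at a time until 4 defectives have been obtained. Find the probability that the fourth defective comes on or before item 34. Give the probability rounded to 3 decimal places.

0.088

Finishing within 34 items ⇔ at least 4 successes in the first 34. With X ~ Binomial(34, 0.05), P(Y ≤ 34) = 1 − P(X ≤ 3).
  k=0: C(34,0)·0.05^0·0.95^34 = 0.17482
  k=1: C(34,1)·0.05^1·0.95^33 = 0.31284
  k=2: C(34,2)·0.05^2·0.95^32 = 0.27168
  k=3: C(34,3)·0.05^3·0.95^31 = 0.15252
1 − 0.91187 = 0.08813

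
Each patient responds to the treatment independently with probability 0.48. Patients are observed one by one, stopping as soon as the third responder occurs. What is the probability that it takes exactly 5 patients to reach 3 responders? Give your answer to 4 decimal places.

0.1794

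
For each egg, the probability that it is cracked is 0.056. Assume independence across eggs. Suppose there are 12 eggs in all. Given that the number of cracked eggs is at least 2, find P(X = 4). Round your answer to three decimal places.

0.022

X ~ Binomial(12, 0.056). Want P(X=4 | X≥2) = P(X=4) / P(X≥2).
P(X=4) = C(12,4)·0.056^4·0.944^8 = 0.00307
P(X≥2) = 1 − 0.50080 − 0.35650 = 0.14270
Ratio = 0.00307 / 0.14270 = 0.02151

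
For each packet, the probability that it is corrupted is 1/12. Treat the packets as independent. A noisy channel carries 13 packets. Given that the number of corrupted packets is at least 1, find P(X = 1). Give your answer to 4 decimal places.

X ~ Binomial(13, 0.083333). Want P(X=1 | X≥1) = P(X=1) / P(X≥1).
P(X=1) = C(13,1)·0.083333^1·0.916667^12 = 0.381329
P(X≥1) = 1 − 0.322663 = 0.677337
Ratio = 0.381329 / 0.677337 = 0.562982

0.5630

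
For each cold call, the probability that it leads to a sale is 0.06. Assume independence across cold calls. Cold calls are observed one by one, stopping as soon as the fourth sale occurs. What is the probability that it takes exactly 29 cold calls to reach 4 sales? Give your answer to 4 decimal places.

0.0090

Y = trial on which the fourth success occurs; negative binomial, r=4, p=0.06.
P(Y=29) = C(28,3) · p^4 · (1−p)^25
= 3276 · 1.296e-05 · 0.21291 = 0.009040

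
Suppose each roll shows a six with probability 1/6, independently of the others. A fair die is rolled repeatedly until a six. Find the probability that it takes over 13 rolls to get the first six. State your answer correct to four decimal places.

0.0935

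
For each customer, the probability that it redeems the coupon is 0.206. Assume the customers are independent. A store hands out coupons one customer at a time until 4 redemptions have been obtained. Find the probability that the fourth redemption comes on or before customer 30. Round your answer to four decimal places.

Finishing within 30 customers ⇔ at least 4 successes in the first 30. With X ~ Binomial(30, 0.206), P(Y ≤ 30) = 1 − P(X ≤ 3).
  k=0: C(30,0)·0.206^0·0.794^30 = 0.000988
  k=1: C(30,1)·0.206^1·0.794^29 = 0.007687
  k=2: C(30,2)·0.206^2·0.794^28 = 0.028920
  k=3: C(30,3)·0.206^3·0.794^27 = 0.070030
1 − 0.107625 = 0.892375

0.8924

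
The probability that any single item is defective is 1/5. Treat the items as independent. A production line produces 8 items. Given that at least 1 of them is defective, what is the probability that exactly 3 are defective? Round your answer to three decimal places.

0.176

X ~ Binomial(8, 0.20). Want P(X=3 | X≥1) = P(X=3) / P(X≥1).
P(X=3) = C(8,3)·0.20^3·0.80^5 = 0.14680
P(X≥1) = 1 − 0.16777 = 0.83223
Ratio = 0.14680 / 0.83223 = 0.17639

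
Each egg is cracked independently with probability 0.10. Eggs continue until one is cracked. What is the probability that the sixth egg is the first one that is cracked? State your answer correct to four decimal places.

Geometric (trials to first success), p = 0.10.
P(Y = 6) = (1−p)^5 · p = 0.59049 · 0.10 = 0.059049

0.0590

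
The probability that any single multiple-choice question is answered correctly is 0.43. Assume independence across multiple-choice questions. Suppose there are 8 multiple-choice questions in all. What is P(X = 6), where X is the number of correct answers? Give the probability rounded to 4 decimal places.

X ~ Binomial(n=8, p=0.43).
P(X=6) = C(8,6) · p^6 · (1−p)^2
= 28 · 0.0063214 · 0.3249 = 0.057507

0.0575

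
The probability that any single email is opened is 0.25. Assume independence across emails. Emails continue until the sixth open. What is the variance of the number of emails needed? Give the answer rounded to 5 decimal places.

72.00000

Y = total emails until the sixth success; negative binomial with r=6, p=0.25.
Var(Y) = r(1−p)/p² = 6·0.75 / 0.25² = 72.0000000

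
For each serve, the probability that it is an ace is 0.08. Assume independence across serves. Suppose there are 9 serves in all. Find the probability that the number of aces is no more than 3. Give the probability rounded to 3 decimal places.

0.996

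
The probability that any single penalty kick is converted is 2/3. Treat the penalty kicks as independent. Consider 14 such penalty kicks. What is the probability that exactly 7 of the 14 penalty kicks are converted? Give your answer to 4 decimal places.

0.0918

X ~ Binomial(n=14, p=0.666667).
P(X=7) = C(14,7) · p^7 · (1−p)^7
= 3432 · 0.058528 · 0.00045725 = 0.091846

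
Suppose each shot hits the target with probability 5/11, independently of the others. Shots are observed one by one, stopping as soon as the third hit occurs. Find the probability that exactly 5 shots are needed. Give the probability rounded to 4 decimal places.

0.1676

Y = trial on which the third success occurs; negative binomial, r=3, p=0.454545.
P(Y=5) = C(4,2) · p^3 · (1−p)^2
= 6 · 0.093914 · 0.29752 = 0.167649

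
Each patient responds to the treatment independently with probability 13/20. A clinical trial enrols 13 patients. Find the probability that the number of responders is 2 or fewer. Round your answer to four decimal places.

0.0003

X ~ Binomial(13, 0.65); P(X ≤ 2) = Σ C(13,k) p^k (1−p)^(13−k) over k:
  k=0: C(13,0)·0.65^0·0.35^13 = 0.000001
  k=1: C(13,1)·0.65^1·0.35^12 = 0.000029
  k=2: C(13,2)·0.65^2·0.35^11 = 0.000318
Total = 0.000348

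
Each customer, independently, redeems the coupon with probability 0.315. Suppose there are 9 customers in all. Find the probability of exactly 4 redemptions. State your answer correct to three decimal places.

X ~ Binomial(n=9, p=0.315).
P(X=4) = C(9,4) · p^4 · (1−p)^5
= 126 · 0.0098456 · 0.15082 = 0.18710

0.187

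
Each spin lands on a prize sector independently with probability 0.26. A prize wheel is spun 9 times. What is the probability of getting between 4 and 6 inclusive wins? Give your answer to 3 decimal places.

0.183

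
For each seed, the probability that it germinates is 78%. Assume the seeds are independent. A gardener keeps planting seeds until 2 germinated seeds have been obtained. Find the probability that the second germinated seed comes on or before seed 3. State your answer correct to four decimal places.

0.8761

Finishing within 3 seeds ⇔ at least 2 successes in the first 3. With X ~ Binomial(3, 0.78), P(Y ≤ 3) = 1 − P(X ≤ 1).
  k=0: C(3,0)·0.78^0·0.22^3 = 0.010648
  k=1: C(3,1)·0.78^1·0.22^2 = 0.113256
1 − 0.123904 = 0.876096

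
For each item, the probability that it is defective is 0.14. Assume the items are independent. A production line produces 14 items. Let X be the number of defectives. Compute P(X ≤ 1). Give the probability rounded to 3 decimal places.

X ~ Binomial(14, 0.14); P(X ≤ 1) = Σ C(14,k) p^k (1−p)^(14−k) over k:
  k=0: C(14,0)·0.14^0·0.86^14 = 0.12105
  k=1: C(14,1)·0.14^1·0.86^13 = 0.27589
Total = 0.39694

0.397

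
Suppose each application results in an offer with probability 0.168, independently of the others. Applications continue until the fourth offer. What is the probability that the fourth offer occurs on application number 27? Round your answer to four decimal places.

0.0301

Y = trial on which the fourth success occurs; negative binomial, r=4, p=0.168.
P(Y=27) = C(26,3) · p^4 · (1−p)^23
= 2600 · 0.00079659 · 0.014549 = 0.030133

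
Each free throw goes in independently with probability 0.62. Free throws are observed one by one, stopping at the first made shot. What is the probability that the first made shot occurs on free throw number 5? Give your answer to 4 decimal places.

0.0129

Geometric (trials to first success), p = 0.62.
P(Y = 5) = (1−p)^4 · p = 0.020851 · 0.62 = 0.012928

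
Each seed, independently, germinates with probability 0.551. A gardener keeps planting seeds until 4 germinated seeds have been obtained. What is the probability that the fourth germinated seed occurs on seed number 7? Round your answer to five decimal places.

0.16687

Y = trial on which the fourth success occurs; negative binomial, r=4, p=0.551.
P(Y=7) = C(6,3) · p^4 · (1−p)^3
= 20 · 0.092174 · 0.090519 = 0.1668689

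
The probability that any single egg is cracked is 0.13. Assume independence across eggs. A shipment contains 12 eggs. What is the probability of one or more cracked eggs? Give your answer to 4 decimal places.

0.8120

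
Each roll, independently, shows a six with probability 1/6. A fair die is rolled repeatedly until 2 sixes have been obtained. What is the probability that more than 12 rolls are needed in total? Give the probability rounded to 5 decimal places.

0.38133

Needing more than 12 rolls ⇔ fewer than 2 successes in the first 12. With X ~ Binomial(12, 0.166667), P(Y > 12) = P(X ≤ 1).
  k=0: C(12,0)·0.166667^0·0.833333^12 = 0.1121567
  k=1: C(12,1)·0.166667^1·0.833333^11 = 0.2691760
P(X ≤ 1) = 0.3813326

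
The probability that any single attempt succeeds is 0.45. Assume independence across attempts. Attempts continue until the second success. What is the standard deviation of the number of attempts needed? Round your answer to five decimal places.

2.33069

Y = total attempts until the second success; negative binomial with r=2, p=0.45.
SD(Y) = √[r(1−p)/p²] = √(5.4320988) = 2.3306863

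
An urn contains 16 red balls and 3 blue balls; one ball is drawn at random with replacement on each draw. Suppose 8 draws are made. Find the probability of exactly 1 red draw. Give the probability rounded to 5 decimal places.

0.00002

X ~ Binomial(n=8, p=0.842105).
P(X=1) = C(8,1) · p^1 · (1−p)^7
= 8 · 0.84211 · 2.4467e-06 = 0.0000165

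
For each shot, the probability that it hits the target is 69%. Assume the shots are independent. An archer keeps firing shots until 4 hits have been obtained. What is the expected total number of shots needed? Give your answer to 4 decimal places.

5.7971

Y = total shots until the fourth success; negative binomial with r=4, p=0.69.
E[Y] = r / p = 4 / 0.69 = 5.797101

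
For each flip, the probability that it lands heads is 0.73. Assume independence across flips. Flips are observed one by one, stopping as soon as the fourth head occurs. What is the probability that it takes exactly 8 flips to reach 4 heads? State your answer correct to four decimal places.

0.0528

Y = trial on which the fourth success occurs; negative binomial, r=4, p=0.73.
P(Y=8) = C(7,3) · p^4 · (1−p)^4
= 35 · 0.28398 · 0.0053144 = 0.052822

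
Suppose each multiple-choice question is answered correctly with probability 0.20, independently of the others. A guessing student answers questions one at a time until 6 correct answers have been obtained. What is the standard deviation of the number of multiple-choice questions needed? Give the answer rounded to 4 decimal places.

10.9545

Y = total multiple-choice questions until the sixth success; negative binomial with r=6, p=0.20.
SD(Y) = √[r(1−p)/p²] = √(120.000000) = 10.954451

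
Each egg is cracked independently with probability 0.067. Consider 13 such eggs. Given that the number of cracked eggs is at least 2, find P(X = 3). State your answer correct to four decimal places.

0.1999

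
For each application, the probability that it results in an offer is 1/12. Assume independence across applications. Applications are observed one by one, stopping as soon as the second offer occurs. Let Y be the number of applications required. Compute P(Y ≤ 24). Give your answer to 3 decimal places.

Finishing within 24 applications ⇔ at least 2 successes in the first 24. With X ~ Binomial(24, 0.083333), P(Y ≤ 24) = 1 − P(X ≤ 1).
  k=0: C(24,0)·0.083333^0·0.916667^24 = 0.12390
  k=1: C(24,1)·0.083333^1·0.916667^23 = 0.27033
1 − 0.39423 = 0.60577

0.606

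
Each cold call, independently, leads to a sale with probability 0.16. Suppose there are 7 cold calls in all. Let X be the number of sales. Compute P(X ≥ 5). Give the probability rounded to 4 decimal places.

0.0017

X ~ Binomial(7, 0.16); P(X ≥ 5) = Σ C(7,k) p^k (1−p)^(7−k) over k:
  k=5: C(7,5)·0.16^5·0.84^2 = 0.001554
  k=6: C(7,6)·0.16^6·0.84^1 = 0.000099
  k=7: C(7,7)·0.16^7·0.84^0 = 0.000003
Total = 0.001655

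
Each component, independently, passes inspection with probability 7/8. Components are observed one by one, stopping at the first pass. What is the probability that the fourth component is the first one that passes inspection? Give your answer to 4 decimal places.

0.0017

Geometric (trials to first success), p = 0.875.
P(Y = 4) = (1−p)^3 · p = 0.0019531 · 0.875 = 0.001709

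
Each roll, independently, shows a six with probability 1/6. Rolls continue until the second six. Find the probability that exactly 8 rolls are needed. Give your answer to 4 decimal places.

0.0651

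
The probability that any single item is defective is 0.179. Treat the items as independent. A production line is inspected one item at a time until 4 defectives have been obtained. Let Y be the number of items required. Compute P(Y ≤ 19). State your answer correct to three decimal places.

Finishing within 19 items ⇔ at least 4 successes in the first 19. With X ~ Binomial(19, 0.179), P(Y ≤ 19) = 1 − P(X ≤ 3).
  k=0: C(19,0)·0.179^0·0.821^19 = 0.02358
  k=1: C(19,1)·0.179^1·0.821^18 = 0.09768
  k=2: C(19,2)·0.179^2·0.821^17 = 0.19166
  k=3: C(19,3)·0.179^3·0.821^16 = 0.23680
1 − 0.54971 = 0.45029

0.450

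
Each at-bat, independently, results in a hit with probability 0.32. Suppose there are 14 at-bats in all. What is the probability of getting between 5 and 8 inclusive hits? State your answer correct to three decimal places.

0.468

X ~ Binomial(14, 0.32); P(5 ≤ X ≤ 8) = Σ C(14,k) p^k (1−p)^(14−k) over k:
  k=5: C(14,5)·0.32^5·0.68^9 = 0.20883
  k=6: C(14,6)·0.32^6·0.68^8 = 0.14741
  k=7: C(14,7)·0.32^7·0.68^7 = 0.07928
  k=8: C(14,8)·0.32^8·0.68^6 = 0.03264
Total = 0.46816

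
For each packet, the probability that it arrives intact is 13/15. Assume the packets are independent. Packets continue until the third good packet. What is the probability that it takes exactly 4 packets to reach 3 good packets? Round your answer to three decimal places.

Y = trial on which the third success occurs; negative binomial, r=3, p=0.866667.
P(Y=4) = C(3,2) · p^3 · (1−p)^1
= 3 · 0.65096 · 0.13333 = 0.26039

0.260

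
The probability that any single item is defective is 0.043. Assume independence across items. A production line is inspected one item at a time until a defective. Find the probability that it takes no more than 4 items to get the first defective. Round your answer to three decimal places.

0.161

Y = number of items to the first success; geometric, p = 0.043.
P(Y ≤ 4) = 1 − (1−p)^4 = 1 − 0.83878 = 0.16122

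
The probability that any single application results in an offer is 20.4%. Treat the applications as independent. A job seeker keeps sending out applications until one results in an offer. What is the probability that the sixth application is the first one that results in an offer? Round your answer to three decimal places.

Geometric (trials to first success), p = 0.204.
P(Y = 6) = (1−p)^5 · p = 0.31957 · 0.204 = 0.06519

0.065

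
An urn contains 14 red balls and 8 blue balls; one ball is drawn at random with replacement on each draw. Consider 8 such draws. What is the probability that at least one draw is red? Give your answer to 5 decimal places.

P(at least one) = 1 − P(none) = 1 − (1 − 0.636364)^8
= 1 − 0.0003057 = 0.9996943

0.99969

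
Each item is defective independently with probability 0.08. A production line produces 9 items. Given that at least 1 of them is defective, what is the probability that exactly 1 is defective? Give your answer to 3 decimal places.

X ~ Binomial(9, 0.08). Want P(X=1 | X≥1) = P(X=1) / P(X≥1).
P(X=1) = C(9,1)·0.08^1·0.92^8 = 0.36952
P(X≥1) = 1 − 0.47216 = 0.52784
Ratio = 0.36952 / 0.52784 = 0.70006

0.700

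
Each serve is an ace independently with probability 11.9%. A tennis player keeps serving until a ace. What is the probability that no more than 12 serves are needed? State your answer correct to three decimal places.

0.781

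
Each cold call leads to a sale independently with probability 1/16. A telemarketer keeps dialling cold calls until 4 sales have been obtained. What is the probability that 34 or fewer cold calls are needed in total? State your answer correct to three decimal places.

Finishing within 34 cold calls ⇔ at least 4 successes in the first 34. With X ~ Binomial(34, 0.0625), P(Y ≤ 34) = 1 − P(X ≤ 3).
  k=0: C(34,0)·0.0625^0·0.9375^34 = 0.11144
  k=1: C(34,1)·0.0625^1·0.9375^33 = 0.25259
  k=2: C(34,2)·0.0625^2·0.9375^32 = 0.27785
  k=3: C(34,3)·0.0625^3·0.9375^31 = 0.19758
1 − 0.83945 = 0.16055

0.161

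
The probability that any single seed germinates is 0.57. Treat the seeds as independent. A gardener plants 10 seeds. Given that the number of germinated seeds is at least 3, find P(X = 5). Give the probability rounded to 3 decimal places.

0.227

X ~ Binomial(10, 0.57). Want P(X=5 | X≥3) = P(X=5) / P(X≥3).
P(X=5) = C(10,5)·0.57^5·0.43^5 = 0.22290
P(X≥3) = 1 − 0.00022 − 0.00286 − 0.01709 = 0.97983
Ratio = 0.22290 / 0.97983 = 0.22749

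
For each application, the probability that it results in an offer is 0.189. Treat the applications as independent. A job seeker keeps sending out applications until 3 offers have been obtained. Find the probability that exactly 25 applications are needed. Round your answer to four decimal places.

0.0186

Y = trial on which the third success occurs; negative binomial, r=3, p=0.189.
P(Y=25) = C(24,2) · p^3 · (1−p)^22
= 276 · 0.0067513 · 0.0099646 = 0.018567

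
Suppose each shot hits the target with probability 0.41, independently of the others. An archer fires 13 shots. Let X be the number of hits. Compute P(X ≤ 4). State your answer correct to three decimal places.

0.326

X ~ Binomial(13, 0.41); P(X ≤ 4) = Σ C(13,k) p^k (1−p)^(13−k) over k:
  k=0: C(13,0)·0.41^0·0.59^13 = 0.00105
  k=1: C(13,1)·0.41^1·0.59^12 = 0.00948
  k=2: C(13,2)·0.41^2·0.59^11 = 0.03954
  k=3: C(13,3)·0.41^3·0.59^10 = 0.10075
  k=4: C(13,4)·0.41^4·0.59^9 = 0.17503
Total = 0.32585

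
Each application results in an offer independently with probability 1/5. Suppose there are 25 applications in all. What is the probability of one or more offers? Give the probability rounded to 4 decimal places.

0.9962

P(at least one) = 1 − P(none) = 1 − (1 − 0.20)^25
= 1 − 0.003778 = 0.996222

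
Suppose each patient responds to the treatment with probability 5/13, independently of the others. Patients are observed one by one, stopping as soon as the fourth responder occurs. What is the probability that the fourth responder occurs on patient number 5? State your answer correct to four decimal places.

Y = trial on which the fourth success occurs; negative binomial, r=4, p=0.384615.
P(Y=5) = C(4,3) · p^4 · (1−p)^1
= 4 · 0.021883 · 0.61538 = 0.053866

0.0539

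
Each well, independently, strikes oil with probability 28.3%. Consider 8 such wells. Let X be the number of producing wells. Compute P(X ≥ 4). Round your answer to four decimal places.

0.1644

X ~ Binomial(8, 0.283); P(X ≥ 4) = Σ C(8,k) p^k (1−p)^(8−k) over k:
  k=4: C(8,4)·0.283^4·0.717^4 = 0.118664
  k=5: C(8,5)·0.283^5·0.717^3 = 0.037469
  k=6: C(8,6)·0.283^6·0.717^2 = 0.007395
  k=7: C(8,7)·0.283^7·0.717^1 = 0.000834
  k=8: C(8,8)·0.283^8·0.717^0 = 0.000041
Total = 0.164404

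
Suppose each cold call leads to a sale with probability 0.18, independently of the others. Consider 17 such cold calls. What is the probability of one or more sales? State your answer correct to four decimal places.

0.9657

P(at least one) = 1 − P(none) = 1 − (1 − 0.18)^17
= 1 − 0.034264 = 0.965736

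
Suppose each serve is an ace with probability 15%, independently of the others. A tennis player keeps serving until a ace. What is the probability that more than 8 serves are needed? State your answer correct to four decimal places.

Y = number of serves to the first success; geometric, p = 0.15.
P(Y > 8) = P(first 8 all fail) = (1−p)^8 = 0.272491

0.2725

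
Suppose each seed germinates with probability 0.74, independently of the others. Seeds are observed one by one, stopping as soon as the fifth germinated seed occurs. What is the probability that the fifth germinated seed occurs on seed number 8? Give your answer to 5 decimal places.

0.13650

Y = trial on which the fifth success occurs; negative binomial, r=5, p=0.74.
P(Y=8) = C(7,4) · p^5 · (1−p)^3
= 35 · 0.2219 · 0.017576 = 0.1365044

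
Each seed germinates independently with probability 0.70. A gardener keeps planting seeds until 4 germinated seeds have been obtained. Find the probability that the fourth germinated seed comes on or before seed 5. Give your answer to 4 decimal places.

0.5282

Finishing within 5 seeds ⇔ at least 4 successes in the first 5. With X ~ Binomial(5, 0.70), P(Y ≤ 5) = 1 − P(X ≤ 3).
  k=0: C(5,0)·0.70^0·0.30^5 = 0.002430
  k=1: C(5,1)·0.70^1·0.30^4 = 0.028350
  k=2: C(5,2)·0.70^2·0.30^3 = 0.132300
  k=3: C(5,3)·0.70^3·0.30^2 = 0.308700
1 − 0.471780 = 0.528220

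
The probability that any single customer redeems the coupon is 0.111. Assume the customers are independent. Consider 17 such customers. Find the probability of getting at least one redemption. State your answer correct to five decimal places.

P(at least one) = 1 − P(none) = 1 − (1 − 0.111)^17
= 1 − 0.1353100 = 0.8646900

0.86469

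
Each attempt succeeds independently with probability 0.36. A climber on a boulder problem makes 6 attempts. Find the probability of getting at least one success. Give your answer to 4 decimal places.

P(at least one) = 1 − P(none) = 1 − (1 − 0.36)^6
= 1 − 0.068719 = 0.931281

0.9313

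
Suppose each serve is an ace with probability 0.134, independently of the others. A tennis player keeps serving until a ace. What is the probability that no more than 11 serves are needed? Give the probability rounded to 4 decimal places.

0.7946

Y = number of serves to the first success; geometric, p = 0.134.
P(Y ≤ 11) = 1 − (1−p)^11 = 1 − 0.205446 = 0.794554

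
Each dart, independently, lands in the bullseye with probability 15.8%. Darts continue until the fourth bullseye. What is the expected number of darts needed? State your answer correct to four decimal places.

25.3165

Y = total darts until the fourth success; negative binomial with r=4, p=0.158.
E[Y] = r / p = 4 / 0.158 = 25.316456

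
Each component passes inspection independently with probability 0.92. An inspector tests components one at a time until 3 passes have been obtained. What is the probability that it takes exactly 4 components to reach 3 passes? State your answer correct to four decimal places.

0.1869

Y = trial on which the third success occurs; negative binomial, r=3, p=0.92.
P(Y=4) = C(3,2) · p^3 · (1−p)^1
= 3 · 0.77869 · 0.08 = 0.186885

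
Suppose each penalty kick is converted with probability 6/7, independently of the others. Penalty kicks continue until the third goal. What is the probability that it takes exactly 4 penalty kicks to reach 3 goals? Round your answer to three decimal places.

0.270

Y = trial on which the third success occurs; negative binomial, r=3, p=0.857143.
P(Y=4) = C(3,2) · p^3 · (1−p)^1
= 3 · 0.62974 · 0.14286 = 0.26989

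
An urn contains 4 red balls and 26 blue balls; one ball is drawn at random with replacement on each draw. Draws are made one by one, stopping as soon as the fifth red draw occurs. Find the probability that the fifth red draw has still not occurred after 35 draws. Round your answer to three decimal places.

Needing more than 35 draws ⇔ fewer than 5 successes in the first 35. With X ~ Binomial(35, 0.133333), P(Y > 35) = P(X ≤ 4).
  k=0: C(35,0)·0.133333^0·0.866667^35 = 0.00668
  k=1: C(35,1)·0.133333^1·0.866667^34 = 0.03597
  k=2: C(35,2)·0.133333^2·0.866667^33 = 0.09408
  k=3: C(35,3)·0.133333^3·0.866667^32 = 0.15922
  k=4: C(35,4)·0.133333^4·0.866667^31 = 0.19596
P(X ≤ 4) = 0.49192

0.492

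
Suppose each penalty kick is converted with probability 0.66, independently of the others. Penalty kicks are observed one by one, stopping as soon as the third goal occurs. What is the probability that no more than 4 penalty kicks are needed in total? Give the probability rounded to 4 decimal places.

0.5807

Finishing within 4 penalty kicks ⇔ at least 3 successes in the first 4. With X ~ Binomial(4, 0.66), P(Y ≤ 4) = 1 − P(X ≤ 2).
  k=0: C(4,0)·0.66^0·0.34^4 = 0.013363
  k=1: C(4,1)·0.66^1·0.34^3 = 0.103763
  k=2: C(4,2)·0.66^2·0.34^2 = 0.302132
1 − 0.419258 = 0.580742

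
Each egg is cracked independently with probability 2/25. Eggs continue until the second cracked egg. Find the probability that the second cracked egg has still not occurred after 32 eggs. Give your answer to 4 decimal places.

Needing more than 32 eggs ⇔ fewer than 2 successes in the first 32. With X ~ Binomial(32, 0.08), P(Y > 32) = P(X ≤ 1).
  k=0: C(32,0)·0.08^0·0.92^32 = 0.069376
  k=1: C(32,1)·0.08^1·0.92^31 = 0.193047
P(X ≤ 1) = 0.262423

0.2624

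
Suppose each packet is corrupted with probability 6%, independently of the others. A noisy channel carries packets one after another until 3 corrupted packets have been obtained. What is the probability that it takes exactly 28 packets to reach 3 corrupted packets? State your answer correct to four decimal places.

Y = trial on which the third success occurs; negative binomial, r=3, p=0.06.
P(Y=28) = C(27,2) · p^3 · (1−p)^25
= 351 · 0.000216 · 0.21291 = 0.016142

0.0161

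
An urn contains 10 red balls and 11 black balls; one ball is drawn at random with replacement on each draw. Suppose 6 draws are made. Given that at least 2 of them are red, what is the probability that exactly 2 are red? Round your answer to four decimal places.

X ~ Binomial(6, 0.476190). Want P(X=2 | X≥2) = P(X=2) / P(X≥2).
P(X=2) = C(6,2)·0.476190^2·0.523810^4 = 0.256063
P(X≥2) = 1 − 0.020656 − 0.112668 = 0.866677
Ratio = 0.256063 / 0.866677 = 0.295453

0.2955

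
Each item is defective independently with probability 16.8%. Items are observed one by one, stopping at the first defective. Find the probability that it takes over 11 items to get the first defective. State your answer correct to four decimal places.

Y = number of items to the first success; geometric, p = 0.168.
P(Y > 11) = P(first 11 all fail) = (1−p)^11 = 0.132238

0.1322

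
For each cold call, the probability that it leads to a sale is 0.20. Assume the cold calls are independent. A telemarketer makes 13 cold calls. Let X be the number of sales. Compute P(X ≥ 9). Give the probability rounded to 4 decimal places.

0.0002

X ~ Binomial(13, 0.20); P(X ≥ 9) = Σ C(13,k) p^k (1−p)^(13−k) over k:
  k=9: C(13,9)·0.20^9·0.80^4 = 0.000150
  k=10: C(13,10)·0.20^10·0.80^3 = 0.000015
  k=11: C(13,11)·0.20^11·0.80^2 = 0.000001
  k=12: C(13,12)·0.20^12·0.80^1 = 0.000000
  k=13: C(13,13)·0.20^13·0.80^0 = 0.000000
Total = 0.000166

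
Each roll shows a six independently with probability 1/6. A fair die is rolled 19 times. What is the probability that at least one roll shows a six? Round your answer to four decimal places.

P(at least one) = 1 − P(none) = 1 − (1 − 0.166667)^19
= 1 − 0.031301 = 0.968699

0.9687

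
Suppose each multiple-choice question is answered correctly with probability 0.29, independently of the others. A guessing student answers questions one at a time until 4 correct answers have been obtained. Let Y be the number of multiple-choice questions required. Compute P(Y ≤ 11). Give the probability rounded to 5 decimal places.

0.40111

Finishing within 11 multiple-choice questions ⇔ at least 4 successes in the first 11. With X ~ Binomial(11, 0.29), P(Y ≤ 11) = 1 − P(X ≤ 3).
  k=0: C(11,0)·0.29^0·0.71^11 = 0.0231122
  k=1: C(11,1)·0.29^1·0.71^10 = 0.1038423
  k=2: C(11,2)·0.29^2·0.71^9 = 0.2120722
  k=3: C(11,3)·0.29^3·0.71^8 = 0.2598632
1 − 0.5988899 = 0.4011101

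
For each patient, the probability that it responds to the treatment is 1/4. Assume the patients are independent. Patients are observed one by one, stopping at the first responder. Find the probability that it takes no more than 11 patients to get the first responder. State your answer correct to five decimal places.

Y = number of patients to the first success; geometric, p = 0.25.
P(Y ≤ 11) = 1 − (1−p)^11 = 1 − 0.0422351 = 0.9577649

0.95776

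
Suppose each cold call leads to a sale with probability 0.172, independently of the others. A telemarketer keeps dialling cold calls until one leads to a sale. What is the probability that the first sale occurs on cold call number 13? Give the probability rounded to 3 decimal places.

0.018

Geometric (trials to first success), p = 0.172.
P(Y = 13) = (1−p)^12 · p = 0.10384 · 0.172 = 0.01786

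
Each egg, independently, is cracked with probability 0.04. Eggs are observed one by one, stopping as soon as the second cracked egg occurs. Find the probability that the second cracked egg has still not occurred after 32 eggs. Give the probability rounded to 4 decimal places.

Needing more than 32 eggs ⇔ fewer than 2 successes in the first 32. With X ~ Binomial(32, 0.04), P(Y > 32) = P(X ≤ 1).
  k=0: C(32,0)·0.04^0·0.96^32 = 0.270819
  k=1: C(32,1)·0.04^1·0.96^31 = 0.361092
P(X ≤ 1) = 0.631911

0.6319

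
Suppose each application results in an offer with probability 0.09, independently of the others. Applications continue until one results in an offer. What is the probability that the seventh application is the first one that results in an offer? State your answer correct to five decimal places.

0.05111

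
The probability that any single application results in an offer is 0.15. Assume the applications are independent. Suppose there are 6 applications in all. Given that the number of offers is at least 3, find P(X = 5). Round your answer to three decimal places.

0.008

X ~ Binomial(6, 0.15). Want P(X=5 | X≥3) = P(X=5) / P(X≥3).
P(X=5) = C(6,5)·0.15^5·0.85^1 = 0.00039
P(X≥3) = 1 − 0.37715 − 0.39933 − 0.17618 = 0.04734
Ratio = 0.00039 / 0.04734 = 0.00818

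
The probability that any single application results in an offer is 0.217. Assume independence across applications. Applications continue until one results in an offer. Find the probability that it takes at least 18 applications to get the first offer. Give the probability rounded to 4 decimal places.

0.0156

Y = number of applications to the first success; geometric, p = 0.217.
P(Y > 17) = P(first 17 all fail) = (1−p)^17 = 0.015630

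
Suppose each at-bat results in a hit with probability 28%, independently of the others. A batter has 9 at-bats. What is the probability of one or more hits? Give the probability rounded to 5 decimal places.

P(at least one) = 1 − P(none) = 1 − (1 − 0.28)^9
= 1 − 0.0519987 = 0.9480013

0.94800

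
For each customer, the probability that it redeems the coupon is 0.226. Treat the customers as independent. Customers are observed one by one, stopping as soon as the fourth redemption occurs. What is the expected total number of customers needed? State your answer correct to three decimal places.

Y = total customers until the fourth success; negative binomial with r=4, p=0.226.
E[Y] = r / p = 4 / 0.226 = 17.69912

17.699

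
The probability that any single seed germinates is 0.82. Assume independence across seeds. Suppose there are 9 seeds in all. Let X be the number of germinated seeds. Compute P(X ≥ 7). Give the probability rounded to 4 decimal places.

0.7895

X ~ Binomial(9, 0.82); P(X ≥ 7) = Σ C(9,k) p^k (1−p)^(9−k) over k:
  k=7: C(9,7)·0.82^7·0.18^2 = 0.290767
  k=8: C(9,8)·0.82^8·0.18^1 = 0.331151
  k=9: C(9,9)·0.82^9·0.18^0 = 0.167620
Total = 0.789537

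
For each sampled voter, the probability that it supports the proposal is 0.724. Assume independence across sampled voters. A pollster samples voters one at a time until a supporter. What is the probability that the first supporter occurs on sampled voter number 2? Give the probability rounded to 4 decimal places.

Geometric (trials to first success), p = 0.724.
P(Y = 2) = (1−p)^1 · p = 0.276 · 0.724 = 0.199824

0.1998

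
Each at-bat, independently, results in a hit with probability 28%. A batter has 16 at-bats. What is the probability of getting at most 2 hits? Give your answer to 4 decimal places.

0.1323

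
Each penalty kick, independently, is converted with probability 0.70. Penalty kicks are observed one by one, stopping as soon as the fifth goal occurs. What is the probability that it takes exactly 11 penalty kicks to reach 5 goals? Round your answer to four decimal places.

Y = trial on which the fifth success occurs; negative binomial, r=5, p=0.70.
P(Y=11) = C(10,4) · p^5 · (1−p)^6
= 210 · 0.16807 · 0.000729 = 0.025730

0.0257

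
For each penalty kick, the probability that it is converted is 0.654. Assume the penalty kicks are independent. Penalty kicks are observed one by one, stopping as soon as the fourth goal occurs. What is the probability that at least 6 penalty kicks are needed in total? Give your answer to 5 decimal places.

Needing more than 5 penalty kicks ⇔ fewer than 4 successes in the first 5. With X ~ Binomial(5, 0.654), P(Y > 5) = P(X ≤ 3).
  k=0: C(5,0)·0.654^0·0.346^5 = 0.0049588
  k=1: C(5,1)·0.654^1·0.346^4 = 0.0468654
  k=2: C(5,2)·0.654^2·0.346^3 = 0.1771674
  k=3: C(5,3)·0.654^3·0.346^2 = 0.3348771
P(X ≤ 3) = 0.5638687

0.56387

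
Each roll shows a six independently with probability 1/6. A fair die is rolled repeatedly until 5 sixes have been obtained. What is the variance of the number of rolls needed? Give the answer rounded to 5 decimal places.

150.00000

Y = total rolls until the fifth success; negative binomial with r=5, p=0.166667.
Var(Y) = r(1−p)/p² = 5·0.833333 / 0.166667² = 150.0000000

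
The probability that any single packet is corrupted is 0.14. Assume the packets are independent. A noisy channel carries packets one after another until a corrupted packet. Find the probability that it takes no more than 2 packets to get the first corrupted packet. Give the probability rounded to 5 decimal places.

Y = number of packets to the first success; geometric, p = 0.14.
P(Y ≤ 2) = 1 − (1−p)^2 = 1 − 0.7396000 = 0.2604000

0.26040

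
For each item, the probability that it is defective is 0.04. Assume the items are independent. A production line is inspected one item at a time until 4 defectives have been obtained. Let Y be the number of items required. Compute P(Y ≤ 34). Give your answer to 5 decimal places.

Finishing within 34 items ⇔ at least 4 successes in the first 34. With X ~ Binomial(34, 0.04), P(Y ≤ 34) = 1 − P(X ≤ 3).
  k=0: C(34,0)·0.04^0·0.96^34 = 0.2495870
  k=1: C(34,1)·0.04^1·0.96^33 = 0.3535816
  k=2: C(34,2)·0.04^2·0.96^32 = 0.2430873
  k=3: C(34,3)·0.04^3·0.96^31 = 0.1080388
1 − 0.9542947 = 0.0457053

0.04571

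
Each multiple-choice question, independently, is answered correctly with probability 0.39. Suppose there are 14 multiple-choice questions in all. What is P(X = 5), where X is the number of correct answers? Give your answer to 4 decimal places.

X ~ Binomial(n=14, p=0.39).
P(X=5) = C(14,5) · p^5 · (1−p)^9
= 2002 · 0.0090224 · 0.011694 = 0.211230

0.2112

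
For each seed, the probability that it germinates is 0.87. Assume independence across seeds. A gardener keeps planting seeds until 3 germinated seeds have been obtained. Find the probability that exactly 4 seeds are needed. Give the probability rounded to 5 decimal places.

0.25682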